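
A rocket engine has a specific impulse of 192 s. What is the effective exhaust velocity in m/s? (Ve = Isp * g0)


Ve = Isp * g0 = 192 * 9.81 = 1883.5 m/s

1883.5 m/s


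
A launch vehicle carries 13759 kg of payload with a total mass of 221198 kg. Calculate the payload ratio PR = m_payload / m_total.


PR = 13759 / 221198 = 0.0622

0.0622


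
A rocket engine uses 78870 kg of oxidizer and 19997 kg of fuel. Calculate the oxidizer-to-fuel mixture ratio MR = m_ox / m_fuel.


MR = 78870 / 19997 = 3.94

3.94


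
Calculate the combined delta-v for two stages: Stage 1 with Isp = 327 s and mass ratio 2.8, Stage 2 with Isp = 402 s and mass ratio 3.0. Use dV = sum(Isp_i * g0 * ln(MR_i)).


dV1 = 327 * 9.81 * ln(2.8) = 3302.9 m/s
dV2 = 402 * 9.81 * ln(3.0) = 4332.5 m/s
Total dV = 3302.9 + 4332.5 = 7635.4 m/s ~ 7635 m/s

7635 m/s


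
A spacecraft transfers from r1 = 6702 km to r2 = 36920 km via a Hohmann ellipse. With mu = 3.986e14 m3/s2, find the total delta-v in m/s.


V1 = sqrt(mu/r1) = 7711.99 m/s
dV1 = V1*(sqrt(2*r2/(r1+r2)) - 1) = 2321.67 m/s
V2 = sqrt(mu/r2) = 3285.77 m/s
dV2 = V2*(1 - sqrt(2*r1/(r1+r2))) = 1464.39 m/s
Total dV = 3786 m/s

3786 m/s


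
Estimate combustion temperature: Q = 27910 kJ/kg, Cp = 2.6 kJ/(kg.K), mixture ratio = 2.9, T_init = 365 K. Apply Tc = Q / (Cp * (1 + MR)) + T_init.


Tc = 27910 / (2.6 * (1 + 2.9)) + 365 = 3117 K

3117 K


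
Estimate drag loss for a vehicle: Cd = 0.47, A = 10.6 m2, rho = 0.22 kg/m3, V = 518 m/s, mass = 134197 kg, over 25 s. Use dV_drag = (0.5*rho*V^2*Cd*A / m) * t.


D = 0.5 * 0.22 * 518^2 * 0.47 * 10.6 = 147046.92 N
a = 147046.92 / 134197 = 1.0958 m/s2
dV = 1.0958 * 25 = 27.4 m/s

27.4 m/s


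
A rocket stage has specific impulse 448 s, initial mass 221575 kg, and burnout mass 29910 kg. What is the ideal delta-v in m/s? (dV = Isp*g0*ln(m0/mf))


Ve = 448 * 9.81 = 4394.88 m/s
dV = 4394.88 * ln(221575/29910) = 8801 m/s

8801 m/s


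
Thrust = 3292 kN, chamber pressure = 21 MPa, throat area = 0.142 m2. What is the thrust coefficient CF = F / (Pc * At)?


CF = 3292000 / (21e6 * 0.142) = 1.1

1.1


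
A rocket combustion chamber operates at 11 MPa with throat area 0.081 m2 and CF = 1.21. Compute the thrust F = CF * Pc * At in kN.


F = 1.21 * 11e6 * 0.081 = 1.0781e+06 N = 1078.1 kN

1078.1 kN


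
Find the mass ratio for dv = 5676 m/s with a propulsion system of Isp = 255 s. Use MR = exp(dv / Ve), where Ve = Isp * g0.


Ve = 255 * 9.81 = 2501.55 m/s
MR = exp(5676 / 2501.55) = 9.67

9.67


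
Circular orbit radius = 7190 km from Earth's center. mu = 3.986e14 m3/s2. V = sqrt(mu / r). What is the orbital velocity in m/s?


V = sqrt(3.986e14 / 7190000) = 7446 m/s

7446 m/s


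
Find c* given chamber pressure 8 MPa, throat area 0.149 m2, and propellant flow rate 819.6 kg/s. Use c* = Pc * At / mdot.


c* = 8e6 * 0.149 / 819.6 = 1454 m/s

1454 m/s


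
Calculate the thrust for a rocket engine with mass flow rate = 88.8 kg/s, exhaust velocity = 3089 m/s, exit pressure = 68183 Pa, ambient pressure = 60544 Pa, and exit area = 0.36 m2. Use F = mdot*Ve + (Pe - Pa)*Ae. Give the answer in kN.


F = 88.8 * 3089 + (68183 - 60544) * 0.36 = 277053.0 N = 277.1 kN

277.1 kN


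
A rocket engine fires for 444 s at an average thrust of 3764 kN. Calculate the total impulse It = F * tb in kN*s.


It = 3764 * 444 = 1671216 kN*s

1671216 kN*s


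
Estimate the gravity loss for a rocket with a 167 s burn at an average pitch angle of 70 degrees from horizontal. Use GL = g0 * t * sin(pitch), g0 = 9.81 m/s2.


GL = 9.81 * 167 * sin(70 deg) = 1539 m/s

1539 m/s


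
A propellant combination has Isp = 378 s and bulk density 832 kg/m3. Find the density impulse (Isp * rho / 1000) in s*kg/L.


rho*Isp = 378 * 832 / 1000 = 314 s*kg/L

314 s*kg/L


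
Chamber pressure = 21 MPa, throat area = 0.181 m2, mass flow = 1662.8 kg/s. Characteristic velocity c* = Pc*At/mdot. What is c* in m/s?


c* = 21e6 * 0.181 / 1662.8 = 2286 m/s

2286 m/s


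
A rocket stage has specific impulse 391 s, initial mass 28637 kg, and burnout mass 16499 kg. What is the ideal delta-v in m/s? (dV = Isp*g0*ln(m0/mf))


Ve = 391 * 9.81 = 3835.71 m/s
dV = 3835.71 * ln(28637/16499) = 2115 m/s

2115 m/s


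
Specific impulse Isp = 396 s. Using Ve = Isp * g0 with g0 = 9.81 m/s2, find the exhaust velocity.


Ve = Isp * g0 = 396 * 9.81 = 3884.8 m/s

3884.8 m/s


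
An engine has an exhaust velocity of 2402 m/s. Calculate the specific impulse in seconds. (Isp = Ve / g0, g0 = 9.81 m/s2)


Isp = Ve / g0 = 2402 / 9.81 = 244.9 s

244.9 s


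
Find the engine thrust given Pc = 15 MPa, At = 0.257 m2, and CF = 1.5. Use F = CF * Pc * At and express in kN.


F = 1.5 * 15e6 * 0.257 = 5.7825e+06 N = 5782.5 kN

5782.5 kN


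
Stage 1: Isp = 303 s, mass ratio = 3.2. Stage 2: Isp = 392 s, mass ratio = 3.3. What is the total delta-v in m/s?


dV1 = 303 * 9.81 * ln(3.2) = 3457.4 m/s
dV2 = 392 * 9.81 * ln(3.3) = 4591.3 m/s
Total dV = 3457.4 + 4591.3 = 8048.7 m/s ~ 8049 m/s

8049 m/s


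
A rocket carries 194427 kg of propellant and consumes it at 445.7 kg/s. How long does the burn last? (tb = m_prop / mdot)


tb = 194427 / 445.7 = 436.2 s

436.2 s


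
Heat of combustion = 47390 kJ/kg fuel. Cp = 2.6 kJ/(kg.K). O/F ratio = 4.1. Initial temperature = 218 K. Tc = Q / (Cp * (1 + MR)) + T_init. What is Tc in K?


Tc = 47390 / (2.6 * (1 + 4.1)) + 218 = 3792 K

3792 K


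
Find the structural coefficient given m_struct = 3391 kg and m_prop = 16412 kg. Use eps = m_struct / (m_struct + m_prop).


eps = 3391 / (3391 + 16412) = 0.1712

0.1712


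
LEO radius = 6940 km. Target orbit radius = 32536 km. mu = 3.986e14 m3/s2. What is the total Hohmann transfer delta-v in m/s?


V1 = sqrt(mu/r1) = 7578.6 m/s
dV1 = V1*(sqrt(2*r2/(r1+r2)) - 1) = 2151.55 m/s
V2 = sqrt(mu/r2) = 3500.15 m/s
dV2 = V2*(1 - sqrt(2*r1/(r1+r2))) = 1424.69 m/s
Total dV = 3576 m/s

3576 m/s


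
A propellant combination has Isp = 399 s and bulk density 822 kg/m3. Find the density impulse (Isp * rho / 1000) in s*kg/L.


rho*Isp = 399 * 822 / 1000 = 328 s*kg/L

328 s*kg/L


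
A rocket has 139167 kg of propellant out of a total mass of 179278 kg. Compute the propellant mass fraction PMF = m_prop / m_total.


PMF = 139167 / 179278 = 0.776

0.776


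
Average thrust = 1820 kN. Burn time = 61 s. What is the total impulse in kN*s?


It = 1820 * 61 = 111020 kN*s

111020 kN*s


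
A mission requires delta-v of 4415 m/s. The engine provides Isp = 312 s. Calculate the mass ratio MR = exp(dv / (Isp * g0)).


Ve = 312 * 9.81 = 3060.72 m/s
MR = exp(4415 / 3060.72) = 4.231

4.231


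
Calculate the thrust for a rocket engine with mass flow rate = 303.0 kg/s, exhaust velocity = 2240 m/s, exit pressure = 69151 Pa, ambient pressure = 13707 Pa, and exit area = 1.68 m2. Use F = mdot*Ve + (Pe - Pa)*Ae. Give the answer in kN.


F = 303.0 * 2240 + (69151 - 13707) * 1.68 = 771866.0 N = 771.9 kN

771.9 kN


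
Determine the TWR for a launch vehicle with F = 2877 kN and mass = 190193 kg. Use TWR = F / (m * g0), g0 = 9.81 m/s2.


TWR = 2877000 / (190193 * 9.81) = 1.54

1.54


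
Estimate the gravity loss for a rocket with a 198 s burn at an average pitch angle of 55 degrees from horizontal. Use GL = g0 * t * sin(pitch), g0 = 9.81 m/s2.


GL = 9.81 * 198 * sin(55 deg) = 1591 m/s

1591 m/s


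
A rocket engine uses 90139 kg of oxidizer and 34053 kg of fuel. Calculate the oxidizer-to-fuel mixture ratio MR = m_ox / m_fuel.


MR = 90139 / 34053 = 2.65

2.65


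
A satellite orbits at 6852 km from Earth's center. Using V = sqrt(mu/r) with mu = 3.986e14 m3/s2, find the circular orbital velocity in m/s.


V = sqrt(3.986e14 / 6852000) = 7627 m/s

7627 m/s


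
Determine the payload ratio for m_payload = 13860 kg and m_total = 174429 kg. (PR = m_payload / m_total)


PR = 13860 / 174429 = 0.0795

0.0795


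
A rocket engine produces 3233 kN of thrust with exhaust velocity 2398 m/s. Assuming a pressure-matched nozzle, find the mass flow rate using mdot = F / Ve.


mdot = F / Ve = 3233000 / 2398 = 1348.2 kg/s

1348.2 kg/s


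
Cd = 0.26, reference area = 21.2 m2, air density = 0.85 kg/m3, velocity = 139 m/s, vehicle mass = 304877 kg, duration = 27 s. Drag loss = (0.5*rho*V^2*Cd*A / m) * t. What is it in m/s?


D = 0.5 * 0.85 * 139^2 * 0.26 * 21.2 = 45261.37 N
a = 45261.37 / 304877 = 0.1485 m/s2
dV = 0.1485 * 27 = 4.0 m/s

4.0 m/s


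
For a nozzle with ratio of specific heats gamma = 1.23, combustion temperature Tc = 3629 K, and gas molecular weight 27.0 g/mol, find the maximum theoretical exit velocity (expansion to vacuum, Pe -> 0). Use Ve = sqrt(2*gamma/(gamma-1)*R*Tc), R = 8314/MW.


R = 8314 / 27.0 = 307.93 J/(kg.K)
Ve = sqrt(2 * 1.23 / (1.23 - 1) * 307.93 * 3629) = 3457 m/s

3457 m/s


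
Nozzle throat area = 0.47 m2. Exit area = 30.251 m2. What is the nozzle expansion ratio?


AR = 30.251 / 0.47 = 64.4

64.4


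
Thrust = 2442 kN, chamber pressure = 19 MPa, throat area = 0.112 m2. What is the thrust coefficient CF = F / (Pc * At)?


CF = 2442000 / (19e6 * 0.112) = 1.15

1.15


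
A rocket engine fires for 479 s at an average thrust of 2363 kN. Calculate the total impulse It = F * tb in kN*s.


It = 2363 * 479 = 1131877 kN*s

1131877 kN*s


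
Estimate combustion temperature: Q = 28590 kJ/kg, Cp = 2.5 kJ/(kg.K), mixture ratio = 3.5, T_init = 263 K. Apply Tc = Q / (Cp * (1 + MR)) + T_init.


Tc = 28590 / (2.5 * (1 + 3.5)) + 263 = 2804 K

2804 K


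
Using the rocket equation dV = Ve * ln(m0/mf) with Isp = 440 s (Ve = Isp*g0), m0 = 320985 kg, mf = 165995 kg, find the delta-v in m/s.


Ve = 440 * 9.81 = 4316.4 m/s
dV = 4316.4 * ln(320985/165995) = 2846 m/s

2846 m/s


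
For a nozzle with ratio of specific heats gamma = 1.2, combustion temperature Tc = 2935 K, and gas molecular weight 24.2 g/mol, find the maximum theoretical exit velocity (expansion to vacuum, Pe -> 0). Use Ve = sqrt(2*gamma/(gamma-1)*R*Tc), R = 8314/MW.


R = 8314 / 24.2 = 343.55 J/(kg.K)
Ve = sqrt(2 * 1.2 / (1.2 - 1) * 343.55 * 2935) = 3478 m/s

3478 m/s


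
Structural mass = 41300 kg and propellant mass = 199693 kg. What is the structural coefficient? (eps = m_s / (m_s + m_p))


eps = 41300 / (41300 + 199693) = 0.1714

0.1714


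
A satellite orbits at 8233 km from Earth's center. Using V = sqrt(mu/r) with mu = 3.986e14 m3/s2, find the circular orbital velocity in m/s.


V = sqrt(3.986e14 / 8233000) = 6958 m/s

6958 m/s


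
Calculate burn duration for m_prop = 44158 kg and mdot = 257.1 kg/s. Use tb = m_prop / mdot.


tb = 44158 / 257.1 = 171.8 s

171.8 s


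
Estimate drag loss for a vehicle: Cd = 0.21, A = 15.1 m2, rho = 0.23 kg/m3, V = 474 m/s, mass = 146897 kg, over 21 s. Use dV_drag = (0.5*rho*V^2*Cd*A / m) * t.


D = 0.5 * 0.23 * 474^2 * 0.21 * 15.1 = 81931.47 N
a = 81931.47 / 146897 = 0.5577 m/s2
dV = 0.5577 * 21 = 11.7 m/s

11.7 m/s


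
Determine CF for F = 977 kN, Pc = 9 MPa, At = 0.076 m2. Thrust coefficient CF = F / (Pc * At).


CF = 977000 / (9e6 * 0.076) = 1.43

1.43


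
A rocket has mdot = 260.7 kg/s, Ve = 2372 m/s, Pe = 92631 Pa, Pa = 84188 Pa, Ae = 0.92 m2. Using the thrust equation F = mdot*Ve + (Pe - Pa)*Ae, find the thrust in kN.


F = 260.7 * 2372 + (92631 - 84188) * 0.92 = 626148.0 N = 626.1 kN

626.1 kN


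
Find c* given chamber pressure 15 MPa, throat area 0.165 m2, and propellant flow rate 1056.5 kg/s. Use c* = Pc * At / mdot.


c* = 15e6 * 0.165 / 1056.5 = 2343 m/s

2343 m/s


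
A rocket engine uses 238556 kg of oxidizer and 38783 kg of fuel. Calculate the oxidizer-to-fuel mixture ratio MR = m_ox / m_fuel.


MR = 238556 / 38783 = 6.15

6.15


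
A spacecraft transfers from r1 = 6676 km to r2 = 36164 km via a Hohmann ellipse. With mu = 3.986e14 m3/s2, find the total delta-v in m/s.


V1 = sqrt(mu/r1) = 7726.99 m/s
dV1 = V1*(sqrt(2*r2/(r1+r2)) - 1) = 2313.13 m/s
V2 = sqrt(mu/r2) = 3319.94 m/s
dV2 = V2*(1 - sqrt(2*r1/(r1+r2))) = 1466.5 m/s
Total dV = 3780 m/s

3780 m/s


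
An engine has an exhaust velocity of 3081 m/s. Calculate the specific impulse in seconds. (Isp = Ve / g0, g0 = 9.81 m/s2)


Isp = Ve / g0 = 3081 / 9.81 = 314.1 s

314.1 s


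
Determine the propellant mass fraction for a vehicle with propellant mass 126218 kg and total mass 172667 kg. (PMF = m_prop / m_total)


PMF = 126218 / 172667 = 0.731

0.731


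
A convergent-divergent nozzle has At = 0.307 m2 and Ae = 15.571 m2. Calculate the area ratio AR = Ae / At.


AR = 15.571 / 0.307 = 50.7

50.7


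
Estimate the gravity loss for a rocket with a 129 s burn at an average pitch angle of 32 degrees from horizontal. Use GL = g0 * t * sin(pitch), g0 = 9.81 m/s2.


GL = 9.81 * 129 * sin(32 deg) = 671 m/s

671 m/s


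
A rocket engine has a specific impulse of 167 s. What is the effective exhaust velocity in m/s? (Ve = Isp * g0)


Ve = Isp * g0 = 167 * 9.81 = 1638.3 m/s

1638.3 m/s


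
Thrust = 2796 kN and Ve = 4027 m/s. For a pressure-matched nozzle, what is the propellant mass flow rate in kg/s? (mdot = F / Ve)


mdot = F / Ve = 2796000 / 4027 = 694.3 kg/s

694.3 kg/s


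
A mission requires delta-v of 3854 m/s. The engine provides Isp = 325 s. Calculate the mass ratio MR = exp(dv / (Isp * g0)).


Ve = 325 * 9.81 = 3188.25 m/s
MR = exp(3854 / 3188.25) = 3.35

3.35


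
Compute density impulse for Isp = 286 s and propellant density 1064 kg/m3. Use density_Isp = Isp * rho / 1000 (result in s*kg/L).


rho*Isp = 286 * 1064 / 1000 = 304 s*kg/L

304 s*kg/L


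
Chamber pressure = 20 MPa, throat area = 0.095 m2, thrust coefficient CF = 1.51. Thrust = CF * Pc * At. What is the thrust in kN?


F = 1.51 * 20e6 * 0.095 = 2.8690e+06 N = 2869.0 kN

2869.0 kN


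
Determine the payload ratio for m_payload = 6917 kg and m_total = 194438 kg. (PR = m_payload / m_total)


PR = 6917 / 194438 = 0.0356

0.0356


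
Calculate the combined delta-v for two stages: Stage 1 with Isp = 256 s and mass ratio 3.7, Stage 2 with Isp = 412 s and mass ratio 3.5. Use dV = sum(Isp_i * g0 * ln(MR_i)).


dV1 = 256 * 9.81 * ln(3.7) = 3285.7 m/s
dV2 = 412 * 9.81 * ln(3.5) = 5063.3 m/s
Total dV = 3285.7 + 5063.3 = 8349.0 m/s ~ 8349 m/s

8349 m/s


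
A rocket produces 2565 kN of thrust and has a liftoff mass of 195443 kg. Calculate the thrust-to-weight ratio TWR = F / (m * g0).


TWR = 2565000 / (195443 * 9.81) = 1.34

1.34


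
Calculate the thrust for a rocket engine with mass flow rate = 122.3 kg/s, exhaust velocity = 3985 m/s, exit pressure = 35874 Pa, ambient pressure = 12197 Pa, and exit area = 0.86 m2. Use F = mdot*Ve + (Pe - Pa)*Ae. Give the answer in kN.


F = 122.3 * 3985 + (35874 - 12197) * 0.86 = 507728.0 N = 507.7 kN

507.7 kN


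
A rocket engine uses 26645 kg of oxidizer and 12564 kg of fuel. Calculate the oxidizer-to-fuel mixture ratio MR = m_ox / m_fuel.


MR = 26645 / 12564 = 2.12

2.12


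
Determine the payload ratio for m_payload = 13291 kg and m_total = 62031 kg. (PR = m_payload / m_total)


PR = 13291 / 62031 = 0.2143

0.2143


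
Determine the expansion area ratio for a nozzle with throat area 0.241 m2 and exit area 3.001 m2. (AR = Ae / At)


AR = 3.001 / 0.241 = 12.5

12.5


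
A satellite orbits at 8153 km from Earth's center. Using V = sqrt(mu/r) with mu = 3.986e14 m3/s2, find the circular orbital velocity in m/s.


V = sqrt(3.986e14 / 8153000) = 6992 m/s

6992 m/s


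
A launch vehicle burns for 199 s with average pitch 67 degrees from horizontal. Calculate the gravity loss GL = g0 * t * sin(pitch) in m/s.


GL = 9.81 * 199 * sin(67 deg) = 1797 m/s

1797 m/s


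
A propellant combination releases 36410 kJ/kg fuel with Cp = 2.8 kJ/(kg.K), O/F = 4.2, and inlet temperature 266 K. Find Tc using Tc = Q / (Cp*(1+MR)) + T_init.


Tc = 36410 / (2.8 * (1 + 4.2)) + 266 = 2767 K

2767 K


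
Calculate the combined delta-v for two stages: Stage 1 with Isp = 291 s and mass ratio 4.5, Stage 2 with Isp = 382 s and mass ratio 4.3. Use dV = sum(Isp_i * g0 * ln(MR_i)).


dV1 = 291 * 9.81 * ln(4.5) = 4293.7 m/s
dV2 = 382 * 9.81 * ln(4.3) = 5466.0 m/s
Total dV = 4293.7 + 5466.0 = 9759.7 m/s ~ 9760 m/s

9760 m/s


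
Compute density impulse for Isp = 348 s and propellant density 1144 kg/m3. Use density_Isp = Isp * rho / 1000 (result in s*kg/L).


rho*Isp = 348 * 1144 / 1000 = 398 s*kg/L

398 s*kg/L


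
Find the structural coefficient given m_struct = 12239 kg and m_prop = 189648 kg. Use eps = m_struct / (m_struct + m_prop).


eps = 12239 / (12239 + 189648) = 0.0606

0.0606


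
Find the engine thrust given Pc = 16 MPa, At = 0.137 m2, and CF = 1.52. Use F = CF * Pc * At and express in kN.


F = 1.52 * 16e6 * 0.137 = 3.3318e+06 N = 3331.8 kN

3331.8 kN


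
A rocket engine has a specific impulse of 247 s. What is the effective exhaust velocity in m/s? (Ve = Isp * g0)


Ve = Isp * g0 = 247 * 9.81 = 2423.1 m/s

2423.1 m/s


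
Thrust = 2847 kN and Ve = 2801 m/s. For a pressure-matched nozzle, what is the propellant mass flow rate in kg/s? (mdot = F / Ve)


mdot = F / Ve = 2847000 / 2801 = 1016.4 kg/s

1016.4 kg/s


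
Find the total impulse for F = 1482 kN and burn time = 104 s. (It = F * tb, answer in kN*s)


It = 1482 * 104 = 154128 kN*s

154128 kN*s


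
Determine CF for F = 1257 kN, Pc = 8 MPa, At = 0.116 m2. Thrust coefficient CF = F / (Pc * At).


CF = 1257000 / (8e6 * 0.116) = 1.35

1.35


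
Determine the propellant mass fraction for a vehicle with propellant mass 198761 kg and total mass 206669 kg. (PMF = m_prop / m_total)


PMF = 198761 / 206669 = 0.962

0.962


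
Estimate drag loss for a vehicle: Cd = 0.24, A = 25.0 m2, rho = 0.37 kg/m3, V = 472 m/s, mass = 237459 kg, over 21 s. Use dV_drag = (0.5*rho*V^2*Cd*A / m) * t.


D = 0.5 * 0.37 * 472^2 * 0.24 * 25.0 = 247290.24 N
a = 247290.24 / 237459 = 1.0414 m/s2
dV = 1.0414 * 21 = 21.9 m/s

21.9 m/s


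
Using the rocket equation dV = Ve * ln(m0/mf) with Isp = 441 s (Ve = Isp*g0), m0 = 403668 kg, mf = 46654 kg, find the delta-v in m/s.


Ve = 441 * 9.81 = 4326.21 m/s
dV = 4326.21 * ln(403668/46654) = 9335 m/s

9335 m/s


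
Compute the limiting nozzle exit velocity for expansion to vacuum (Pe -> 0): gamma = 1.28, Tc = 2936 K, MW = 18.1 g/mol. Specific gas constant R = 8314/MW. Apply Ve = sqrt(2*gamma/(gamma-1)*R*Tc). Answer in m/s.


R = 8314 / 18.1 = 459.34 J/(kg.K)
Ve = sqrt(2 * 1.28 / (1.28 - 1) * 459.34 * 2936) = 3511 m/s

3511 m/s


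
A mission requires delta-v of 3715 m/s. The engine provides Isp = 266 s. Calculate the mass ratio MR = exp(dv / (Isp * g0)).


Ve = 266 * 9.81 = 2609.46 m/s
MR = exp(3715 / 2609.46) = 4.152

4.152


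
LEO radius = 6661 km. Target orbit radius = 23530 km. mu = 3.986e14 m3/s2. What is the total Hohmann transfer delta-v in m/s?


V1 = sqrt(mu/r1) = 7735.69 m/s
dV1 = V1*(sqrt(2*r2/(r1+r2)) - 1) = 1922.29 m/s
V2 = sqrt(mu/r2) = 4115.83 m/s
dV2 = V2*(1 - sqrt(2*r1/(r1+r2))) = 1381.8 m/s
Total dV = 3304 m/s

3304 m/s


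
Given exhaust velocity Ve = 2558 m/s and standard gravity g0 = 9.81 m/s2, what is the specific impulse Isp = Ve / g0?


Isp = Ve / g0 = 2558 / 9.81 = 260.8 s

260.8 s


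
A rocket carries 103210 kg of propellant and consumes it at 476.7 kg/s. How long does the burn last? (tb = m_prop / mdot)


tb = 103210 / 476.7 = 216.5 s

216.5 s


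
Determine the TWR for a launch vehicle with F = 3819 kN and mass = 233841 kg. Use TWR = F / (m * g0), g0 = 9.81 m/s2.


TWR = 3819000 / (233841 * 9.81) = 1.66

1.66


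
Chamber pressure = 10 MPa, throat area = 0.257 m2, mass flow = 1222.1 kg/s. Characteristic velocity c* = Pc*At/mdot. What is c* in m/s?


c* = 10e6 * 0.257 / 1222.1 = 2103 m/s

2103 m/s


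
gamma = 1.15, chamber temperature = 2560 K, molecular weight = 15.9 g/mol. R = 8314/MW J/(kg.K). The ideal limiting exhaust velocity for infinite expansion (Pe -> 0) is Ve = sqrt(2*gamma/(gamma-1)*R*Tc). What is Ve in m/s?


R = 8314 / 15.9 = 522.89 J/(kg.K)
Ve = sqrt(2 * 1.15 / (1.15 - 1) * 522.89 * 2560) = 4530 m/s

4530 m/s


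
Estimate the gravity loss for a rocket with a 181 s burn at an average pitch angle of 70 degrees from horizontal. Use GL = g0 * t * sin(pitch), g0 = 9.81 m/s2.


GL = 9.81 * 181 * sin(70 deg) = 1669 m/s

1669 m/s


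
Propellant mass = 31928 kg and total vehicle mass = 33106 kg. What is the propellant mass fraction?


PMF = 31928 / 33106 = 0.964

0.964


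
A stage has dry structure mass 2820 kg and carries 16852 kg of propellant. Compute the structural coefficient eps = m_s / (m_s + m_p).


eps = 2820 / (2820 + 16852) = 0.1434

0.1434


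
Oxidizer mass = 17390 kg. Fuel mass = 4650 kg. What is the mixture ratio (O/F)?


MR = 17390 / 4650 = 3.74

3.74


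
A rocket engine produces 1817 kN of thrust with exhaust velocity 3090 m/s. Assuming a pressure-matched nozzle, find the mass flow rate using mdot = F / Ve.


mdot = F / Ve = 1817000 / 3090 = 588.0 kg/s

588.0 kg/s


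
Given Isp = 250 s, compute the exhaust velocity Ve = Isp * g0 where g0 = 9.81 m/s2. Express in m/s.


Ve = Isp * g0 = 250 * 9.81 = 2452.5 m/s

2452.5 m/s


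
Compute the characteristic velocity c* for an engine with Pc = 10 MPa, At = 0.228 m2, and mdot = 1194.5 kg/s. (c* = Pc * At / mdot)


c* = 10e6 * 0.228 / 1194.5 = 1909 m/s

1909 m/s


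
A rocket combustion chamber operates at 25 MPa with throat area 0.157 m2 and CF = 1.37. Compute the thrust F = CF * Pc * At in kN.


F = 1.37 * 25e6 * 0.157 = 5.3772e+06 N = 5377.2 kN

5377.2 kN


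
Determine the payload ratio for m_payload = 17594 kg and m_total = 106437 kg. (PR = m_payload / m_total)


PR = 17594 / 106437 = 0.1653

0.1653


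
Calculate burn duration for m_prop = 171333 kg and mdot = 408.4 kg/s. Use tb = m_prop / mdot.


tb = 171333 / 408.4 = 419.5 s

419.5 s


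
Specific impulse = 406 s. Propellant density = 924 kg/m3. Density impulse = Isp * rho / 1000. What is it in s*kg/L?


rho*Isp = 406 * 924 / 1000 = 375 s*kg/L

375 s*kg/L


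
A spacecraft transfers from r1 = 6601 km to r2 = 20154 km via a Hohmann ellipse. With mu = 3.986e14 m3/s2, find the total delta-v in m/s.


V1 = sqrt(mu/r1) = 7770.77 m/s
dV1 = V1*(sqrt(2*r2/(r1+r2)) - 1) = 1767.23 m/s
V2 = sqrt(mu/r2) = 4447.21 m/s
dV2 = V2*(1 - sqrt(2*r1/(r1+r2))) = 1323.25 m/s
Total dV = 3090 m/s

3090 m/s


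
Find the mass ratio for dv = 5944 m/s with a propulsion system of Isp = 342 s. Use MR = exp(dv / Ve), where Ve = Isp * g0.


Ve = 342 * 9.81 = 3355.02 m/s
MR = exp(5944 / 3355.02) = 5.881

5.881


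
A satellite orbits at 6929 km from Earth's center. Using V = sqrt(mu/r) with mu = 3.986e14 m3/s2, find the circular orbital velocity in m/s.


V = sqrt(3.986e14 / 6929000) = 7585 m/s

7585 m/s


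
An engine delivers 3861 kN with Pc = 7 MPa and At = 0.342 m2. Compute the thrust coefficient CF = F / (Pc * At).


CF = 3861000 / (7e6 * 0.342) = 1.61

1.61


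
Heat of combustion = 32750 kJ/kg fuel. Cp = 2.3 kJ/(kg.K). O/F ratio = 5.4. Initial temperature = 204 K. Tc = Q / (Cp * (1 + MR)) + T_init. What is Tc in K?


Tc = 32750 / (2.3 * (1 + 5.4)) + 204 = 2429 K

2429 K


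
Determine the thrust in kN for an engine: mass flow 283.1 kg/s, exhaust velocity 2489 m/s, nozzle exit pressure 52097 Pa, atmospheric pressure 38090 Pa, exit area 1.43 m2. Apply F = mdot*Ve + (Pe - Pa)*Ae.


F = 283.1 * 2489 + (52097 - 38090) * 1.43 = 724666.0 N = 724.7 kN

724.7 kN


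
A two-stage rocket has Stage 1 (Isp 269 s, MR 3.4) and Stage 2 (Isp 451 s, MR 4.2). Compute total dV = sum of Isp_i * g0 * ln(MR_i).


dV1 = 269 * 9.81 * ln(3.4) = 3229.4 m/s
dV2 = 451 * 9.81 * ln(4.2) = 6349.3 m/s
Total dV = 3229.4 + 6349.3 = 9578.7 m/s ~ 9579 m/s

9579 m/s


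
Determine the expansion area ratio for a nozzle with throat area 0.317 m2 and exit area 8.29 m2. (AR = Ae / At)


AR = 8.29 / 0.317 = 26.2

26.2


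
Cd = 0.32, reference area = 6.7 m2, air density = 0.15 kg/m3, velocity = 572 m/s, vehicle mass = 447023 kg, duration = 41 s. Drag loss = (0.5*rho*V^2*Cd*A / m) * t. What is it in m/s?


D = 0.5 * 0.15 * 572^2 * 0.32 * 6.7 = 52611.19 N
a = 52611.19 / 447023 = 0.1177 m/s2
dV = 0.1177 * 41 = 4.8 m/s

4.8 m/s


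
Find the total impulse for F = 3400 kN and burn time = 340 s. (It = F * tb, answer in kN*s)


It = 3400 * 340 = 1156000 kN*s

1156000 kN*s


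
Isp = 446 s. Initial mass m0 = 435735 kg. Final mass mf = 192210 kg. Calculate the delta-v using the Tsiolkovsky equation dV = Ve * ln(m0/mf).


Ve = 446 * 9.81 = 4375.26 m/s
dV = 4375.26 * ln(435735/192210) = 3581 m/s

3581 m/s


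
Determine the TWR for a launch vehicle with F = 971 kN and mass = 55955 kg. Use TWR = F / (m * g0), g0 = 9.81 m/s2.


TWR = 971000 / (55955 * 9.81) = 1.77

1.77


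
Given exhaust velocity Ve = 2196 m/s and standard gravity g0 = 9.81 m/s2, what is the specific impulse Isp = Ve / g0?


Isp = Ve / g0 = 2196 / 9.81 = 223.9 s

223.9 s


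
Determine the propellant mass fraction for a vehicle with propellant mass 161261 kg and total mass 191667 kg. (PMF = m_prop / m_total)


PMF = 161261 / 191667 = 0.841

0.841


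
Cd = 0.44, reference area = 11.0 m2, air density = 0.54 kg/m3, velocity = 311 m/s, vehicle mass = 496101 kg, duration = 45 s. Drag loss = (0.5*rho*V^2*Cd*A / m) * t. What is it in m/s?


D = 0.5 * 0.54 * 311^2 * 0.44 * 11.0 = 126395.0 N
a = 126395.0 / 496101 = 0.2548 m/s2
dV = 0.2548 * 45 = 11.5 m/s

11.5 m/s


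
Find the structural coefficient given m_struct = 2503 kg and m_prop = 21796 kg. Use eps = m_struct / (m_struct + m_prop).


eps = 2503 / (2503 + 21796) = 0.103

0.103


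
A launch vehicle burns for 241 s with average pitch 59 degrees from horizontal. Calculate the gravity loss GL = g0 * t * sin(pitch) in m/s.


GL = 9.81 * 241 * sin(59 deg) = 2027 m/s

2027 m/s


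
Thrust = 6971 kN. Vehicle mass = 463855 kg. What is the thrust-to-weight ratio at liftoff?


TWR = 6971000 / (463855 * 9.81) = 1.53

1.53


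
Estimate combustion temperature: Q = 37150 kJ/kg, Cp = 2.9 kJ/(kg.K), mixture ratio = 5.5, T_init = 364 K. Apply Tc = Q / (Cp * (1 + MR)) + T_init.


Tc = 37150 / (2.9 * (1 + 5.5)) + 364 = 2335 K

2335 K


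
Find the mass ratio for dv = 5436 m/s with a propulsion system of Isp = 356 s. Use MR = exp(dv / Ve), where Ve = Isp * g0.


Ve = 356 * 9.81 = 3492.36 m/s
MR = exp(5436 / 3492.36) = 4.742

4.742


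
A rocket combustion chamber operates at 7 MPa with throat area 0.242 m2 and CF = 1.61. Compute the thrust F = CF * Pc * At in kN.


F = 1.61 * 7e6 * 0.242 = 2.7273e+06 N = 2727.3 kN

2727.3 kN


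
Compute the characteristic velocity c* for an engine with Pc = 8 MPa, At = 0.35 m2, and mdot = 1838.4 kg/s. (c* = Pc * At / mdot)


c* = 8e6 * 0.35 / 1838.4 = 1523 m/s

1523 m/s


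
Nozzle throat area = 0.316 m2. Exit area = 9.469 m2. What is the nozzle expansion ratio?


AR = 9.469 / 0.316 = 30.0

30.0


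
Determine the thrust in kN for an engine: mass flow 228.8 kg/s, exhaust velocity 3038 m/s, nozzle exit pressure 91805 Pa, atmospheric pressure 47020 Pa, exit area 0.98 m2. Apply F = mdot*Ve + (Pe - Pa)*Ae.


F = 228.8 * 3038 + (91805 - 47020) * 0.98 = 738984.0 N = 739.0 kN

739.0 kN


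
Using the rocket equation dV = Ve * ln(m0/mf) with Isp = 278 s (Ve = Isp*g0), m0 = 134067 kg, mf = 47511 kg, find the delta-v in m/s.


Ve = 278 * 9.81 = 2727.18 m/s
dV = 2727.18 * ln(134067/47511) = 2829 m/s

2829 m/s


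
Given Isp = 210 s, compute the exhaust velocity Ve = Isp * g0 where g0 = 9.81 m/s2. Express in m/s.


Ve = Isp * g0 = 210 * 9.81 = 2060.1 m/s

2060.1 m/s


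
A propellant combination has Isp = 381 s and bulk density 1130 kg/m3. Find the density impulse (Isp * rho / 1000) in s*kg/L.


rho*Isp = 381 * 1130 / 1000 = 431 s*kg/L

431 s*kg/L


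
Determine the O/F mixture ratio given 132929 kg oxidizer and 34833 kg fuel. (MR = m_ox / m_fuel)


MR = 132929 / 34833 = 3.82

3.82


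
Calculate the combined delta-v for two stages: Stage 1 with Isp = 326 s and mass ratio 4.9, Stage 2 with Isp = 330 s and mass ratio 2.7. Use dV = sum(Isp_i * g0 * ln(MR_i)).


dV1 = 326 * 9.81 * ln(4.9) = 5082.5 m/s
dV2 = 330 * 9.81 * ln(2.7) = 3215.5 m/s
Total dV = 5082.5 + 3215.5 = 8298.0 m/s ~ 8298 m/s

8298 m/s


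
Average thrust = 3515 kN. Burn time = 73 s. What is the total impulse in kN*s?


It = 3515 * 73 = 256595 kN*s

256595 kN*s


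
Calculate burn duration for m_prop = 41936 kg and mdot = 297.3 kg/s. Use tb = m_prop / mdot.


tb = 41936 / 297.3 = 141.1 s

141.1 s


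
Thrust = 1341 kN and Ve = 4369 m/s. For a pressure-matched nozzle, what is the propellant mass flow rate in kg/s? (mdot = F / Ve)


mdot = F / Ve = 1341000 / 4369 = 306.9 kg/s

306.9 kg/s


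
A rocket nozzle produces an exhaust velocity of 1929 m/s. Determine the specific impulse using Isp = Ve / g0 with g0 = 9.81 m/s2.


Isp = Ve / g0 = 1929 / 9.81 = 196.6 s

196.6 s


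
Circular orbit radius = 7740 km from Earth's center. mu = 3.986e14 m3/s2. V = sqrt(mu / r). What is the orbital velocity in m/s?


V = sqrt(3.986e14 / 7740000) = 7176 m/s

7176 m/s


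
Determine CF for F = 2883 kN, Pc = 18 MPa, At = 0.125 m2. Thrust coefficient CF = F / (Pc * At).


CF = 2883000 / (18e6 * 0.125) = 1.28

1.28


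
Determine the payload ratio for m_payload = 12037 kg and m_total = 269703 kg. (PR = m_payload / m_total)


PR = 12037 / 269703 = 0.0446

0.0446


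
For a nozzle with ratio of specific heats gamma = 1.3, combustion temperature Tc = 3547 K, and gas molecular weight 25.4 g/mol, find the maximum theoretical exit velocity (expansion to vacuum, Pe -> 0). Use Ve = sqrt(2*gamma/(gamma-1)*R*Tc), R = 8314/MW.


R = 8314 / 25.4 = 327.32 J/(kg.K)
Ve = sqrt(2 * 1.3 / (1.3 - 1) * 327.32 * 3547) = 3172 m/s

3172 m/s


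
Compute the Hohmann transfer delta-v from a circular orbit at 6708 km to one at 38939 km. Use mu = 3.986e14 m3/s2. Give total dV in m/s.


V1 = sqrt(mu/r1) = 7708.54 m/s
dV1 = V1*(sqrt(2*r2/(r1+r2)) - 1) = 2360.16 m/s
V2 = sqrt(mu/r2) = 3199.46 m/s
dV2 = V2*(1 - sqrt(2*r1/(r1+r2))) = 1464.93 m/s
Total dV = 3825 m/s

3825 m/s


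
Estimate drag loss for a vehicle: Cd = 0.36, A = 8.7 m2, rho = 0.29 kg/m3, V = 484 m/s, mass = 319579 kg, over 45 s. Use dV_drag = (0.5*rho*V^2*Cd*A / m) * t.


D = 0.5 * 0.29 * 484^2 * 0.36 * 8.7 = 106385.02 N
a = 106385.02 / 319579 = 0.3329 m/s2
dV = 0.3329 * 45 = 15.0 m/s

15.0 m/s


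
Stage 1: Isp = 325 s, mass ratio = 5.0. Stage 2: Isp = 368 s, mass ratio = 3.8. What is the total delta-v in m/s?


dV1 = 325 * 9.81 * ln(5.0) = 5131.3 m/s
dV2 = 368 * 9.81 * ln(3.8) = 4819.5 m/s
Total dV = 5131.3 + 4819.5 = 9950.8 m/s ~ 9951 m/s

9951 m/s


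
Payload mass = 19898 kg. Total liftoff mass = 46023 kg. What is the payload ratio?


PR = 19898 / 46023 = 0.4323

0.4323


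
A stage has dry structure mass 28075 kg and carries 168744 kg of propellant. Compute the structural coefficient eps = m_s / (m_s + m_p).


eps = 28075 / (28075 + 168744) = 0.1426

0.1426


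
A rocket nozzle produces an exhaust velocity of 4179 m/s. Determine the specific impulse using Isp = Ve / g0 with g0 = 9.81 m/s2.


Isp = Ve / g0 = 4179 / 9.81 = 426.0 s

426.0 s


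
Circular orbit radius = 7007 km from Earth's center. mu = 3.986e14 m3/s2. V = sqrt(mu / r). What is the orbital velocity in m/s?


V = sqrt(3.986e14 / 7007000) = 7542 m/s

7542 m/s


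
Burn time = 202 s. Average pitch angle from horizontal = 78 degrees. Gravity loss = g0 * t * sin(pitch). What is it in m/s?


GL = 9.81 * 202 * sin(78 deg) = 1938 m/s

1938 m/s


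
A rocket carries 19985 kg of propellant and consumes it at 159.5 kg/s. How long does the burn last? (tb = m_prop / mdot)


tb = 19985 / 159.5 = 125.3 s

125.3 s


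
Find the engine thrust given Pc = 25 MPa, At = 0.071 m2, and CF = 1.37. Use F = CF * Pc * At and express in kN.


F = 1.37 * 25e6 * 0.071 = 2.4318e+06 N = 2431.8 kN

2431.8 kN


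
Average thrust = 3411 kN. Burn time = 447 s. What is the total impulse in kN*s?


It = 3411 * 447 = 1524717 kN*s

1524717 kN*s


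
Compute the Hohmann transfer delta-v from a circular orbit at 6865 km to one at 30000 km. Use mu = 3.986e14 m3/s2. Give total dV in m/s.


V1 = sqrt(mu/r1) = 7619.88 m/s
dV1 = V1*(sqrt(2*r2/(r1+r2)) - 1) = 2101.25 m/s
V2 = sqrt(mu/r2) = 3645.09 m/s
dV2 = V2*(1 - sqrt(2*r1/(r1+r2))) = 1420.57 m/s
Total dV = 3522 m/s

3522 m/s


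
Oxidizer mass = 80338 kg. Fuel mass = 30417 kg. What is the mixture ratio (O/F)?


MR = 80338 / 30417 = 2.64

2.64


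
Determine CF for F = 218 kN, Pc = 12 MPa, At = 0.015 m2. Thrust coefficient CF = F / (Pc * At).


CF = 218000 / (12e6 * 0.015) = 1.21

1.21


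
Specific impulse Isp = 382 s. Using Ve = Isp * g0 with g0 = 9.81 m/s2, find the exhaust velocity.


Ve = Isp * g0 = 382 * 9.81 = 3747.4 m/s

3747.4 m/s


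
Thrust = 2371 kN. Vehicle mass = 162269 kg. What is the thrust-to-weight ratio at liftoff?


TWR = 2371000 / (162269 * 9.81) = 1.49

1.49


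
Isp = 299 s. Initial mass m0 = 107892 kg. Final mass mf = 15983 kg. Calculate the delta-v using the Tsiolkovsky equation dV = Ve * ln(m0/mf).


Ve = 299 * 9.81 = 2933.19 m/s
dV = 2933.19 * ln(107892/15983) = 5601 m/s

5601 m/s


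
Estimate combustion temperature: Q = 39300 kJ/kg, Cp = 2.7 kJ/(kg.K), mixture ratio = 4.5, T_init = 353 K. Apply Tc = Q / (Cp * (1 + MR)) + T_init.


Tc = 39300 / (2.7 * (1 + 4.5)) + 353 = 2999 K

2999 K


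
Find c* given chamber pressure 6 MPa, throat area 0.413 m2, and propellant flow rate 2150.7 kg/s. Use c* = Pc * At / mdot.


c* = 6e6 * 0.413 / 2150.7 = 1152 m/s

1152 m/s


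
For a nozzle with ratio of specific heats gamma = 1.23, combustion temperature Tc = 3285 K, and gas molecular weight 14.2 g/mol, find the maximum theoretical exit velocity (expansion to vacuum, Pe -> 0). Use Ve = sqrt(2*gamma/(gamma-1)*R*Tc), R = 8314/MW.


R = 8314 / 14.2 = 585.49 J/(kg.K)
Ve = sqrt(2 * 1.23 / (1.23 - 1) * 585.49 * 3285) = 4536 m/s

4536 m/s


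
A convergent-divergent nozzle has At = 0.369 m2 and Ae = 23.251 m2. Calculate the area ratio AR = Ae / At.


AR = 23.251 / 0.369 = 63.0

63.0


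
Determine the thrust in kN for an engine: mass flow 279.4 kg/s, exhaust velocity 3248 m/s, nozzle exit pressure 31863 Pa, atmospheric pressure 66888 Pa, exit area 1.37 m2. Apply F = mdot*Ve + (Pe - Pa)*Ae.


F = 279.4 * 3248 + (31863 - 66888) * 1.37 = 859507.0 N = 859.5 kN

859.5 kN


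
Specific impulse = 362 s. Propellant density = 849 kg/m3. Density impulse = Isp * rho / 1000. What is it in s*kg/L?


rho*Isp = 362 * 849 / 1000 = 307 s*kg/L

307 s*kg/L


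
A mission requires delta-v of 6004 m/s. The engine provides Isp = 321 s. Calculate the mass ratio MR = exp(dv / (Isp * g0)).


Ve = 321 * 9.81 = 3149.01 m/s
MR = exp(6004 / 3149.01) = 6.73

6.73


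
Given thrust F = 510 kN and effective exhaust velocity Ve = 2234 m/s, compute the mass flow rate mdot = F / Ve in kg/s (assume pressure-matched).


mdot = F / Ve = 510000 / 2234 = 228.3 kg/s

228.3 kg/s


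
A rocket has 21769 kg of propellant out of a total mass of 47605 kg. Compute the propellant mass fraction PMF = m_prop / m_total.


PMF = 21769 / 47605 = 0.457

0.457


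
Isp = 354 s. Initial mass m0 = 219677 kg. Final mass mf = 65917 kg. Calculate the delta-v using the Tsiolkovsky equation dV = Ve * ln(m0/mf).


Ve = 354 * 9.81 = 3472.74 m/s
dV = 3472.74 * ln(219677/65917) = 4180 m/s

4180 m/s


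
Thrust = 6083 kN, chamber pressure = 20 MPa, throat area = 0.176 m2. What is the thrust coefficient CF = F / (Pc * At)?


CF = 6083000 / (20e6 * 0.176) = 1.73

1.73


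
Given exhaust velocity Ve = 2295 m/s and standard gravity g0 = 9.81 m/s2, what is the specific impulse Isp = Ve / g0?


Isp = Ve / g0 = 2295 / 9.81 = 233.9 s

233.9 s


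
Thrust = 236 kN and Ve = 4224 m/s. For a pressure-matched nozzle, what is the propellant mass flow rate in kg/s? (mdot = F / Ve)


mdot = F / Ve = 236000 / 4224 = 55.9 kg/s

55.9 kg/s


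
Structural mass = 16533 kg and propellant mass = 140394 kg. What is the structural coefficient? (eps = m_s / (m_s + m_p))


eps = 16533 / (16533 + 140394) = 0.1054

0.1054


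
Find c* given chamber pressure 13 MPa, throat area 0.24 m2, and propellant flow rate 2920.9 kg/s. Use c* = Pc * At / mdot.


c* = 13e6 * 0.24 / 2920.9 = 1068 m/s

1068 m/s


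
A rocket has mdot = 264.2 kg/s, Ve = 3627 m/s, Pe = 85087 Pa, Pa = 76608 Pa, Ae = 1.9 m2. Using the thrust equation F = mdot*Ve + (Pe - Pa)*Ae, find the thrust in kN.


F = 264.2 * 3627 + (85087 - 76608) * 1.9 = 974363.0 N = 974.4 kN

974.4 kN


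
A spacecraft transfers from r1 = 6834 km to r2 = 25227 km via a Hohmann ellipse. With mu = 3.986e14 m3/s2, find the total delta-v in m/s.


V1 = sqrt(mu/r1) = 7637.15 m/s
dV1 = V1*(sqrt(2*r2/(r1+r2)) - 1) = 1943.4 m/s
V2 = sqrt(mu/r2) = 3974.99 m/s
dV2 = V2*(1 - sqrt(2*r1/(r1+r2))) = 1379.62 m/s
Total dV = 3323 m/s

3323 m/s


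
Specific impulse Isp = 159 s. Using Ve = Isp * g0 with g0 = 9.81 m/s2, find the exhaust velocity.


Ve = Isp * g0 = 159 * 9.81 = 1559.8 m/s

1559.8 m/s


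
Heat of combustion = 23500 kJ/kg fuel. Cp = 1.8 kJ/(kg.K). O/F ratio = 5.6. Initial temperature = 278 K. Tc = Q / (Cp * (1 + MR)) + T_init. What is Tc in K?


Tc = 23500 / (1.8 * (1 + 5.6)) + 278 = 2256 K

2256 K


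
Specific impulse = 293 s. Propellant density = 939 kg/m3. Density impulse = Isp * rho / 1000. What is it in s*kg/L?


rho*Isp = 293 * 939 / 1000 = 275 s*kg/L

275 s*kg/L


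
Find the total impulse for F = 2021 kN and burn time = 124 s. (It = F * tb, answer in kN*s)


It = 2021 * 124 = 250604 kN*s

250604 kN*s


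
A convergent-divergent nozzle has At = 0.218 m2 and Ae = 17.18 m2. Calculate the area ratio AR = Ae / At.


AR = 17.18 / 0.218 = 78.8

78.8


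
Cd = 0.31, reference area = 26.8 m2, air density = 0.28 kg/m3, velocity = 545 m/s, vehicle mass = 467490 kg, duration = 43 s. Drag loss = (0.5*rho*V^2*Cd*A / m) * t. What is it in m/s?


D = 0.5 * 0.28 * 545^2 * 0.31 * 26.8 = 345475.72 N
a = 345475.72 / 467490 = 0.739 m/s2
dV = 0.739 * 43 = 31.8 m/s

31.8 m/s


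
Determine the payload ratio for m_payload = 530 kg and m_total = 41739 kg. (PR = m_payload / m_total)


PR = 530 / 41739 = 0.0127

0.0127


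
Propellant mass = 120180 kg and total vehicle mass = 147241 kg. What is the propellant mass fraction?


PMF = 120180 / 147241 = 0.816

0.816


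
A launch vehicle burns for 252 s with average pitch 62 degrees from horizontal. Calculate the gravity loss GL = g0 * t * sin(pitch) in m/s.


GL = 9.81 * 252 * sin(62 deg) = 2183 m/s

2183 m/s


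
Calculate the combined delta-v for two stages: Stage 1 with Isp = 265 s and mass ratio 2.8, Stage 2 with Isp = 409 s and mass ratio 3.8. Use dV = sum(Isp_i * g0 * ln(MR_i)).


dV1 = 265 * 9.81 * ln(2.8) = 2676.7 m/s
dV2 = 409 * 9.81 * ln(3.8) = 5356.4 m/s
Total dV = 2676.7 + 5356.4 = 8033.1 m/s ~ 8033 m/s

8033 m/s


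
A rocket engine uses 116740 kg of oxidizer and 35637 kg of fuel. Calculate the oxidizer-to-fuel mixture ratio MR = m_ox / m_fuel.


MR = 116740 / 35637 = 3.28

3.28


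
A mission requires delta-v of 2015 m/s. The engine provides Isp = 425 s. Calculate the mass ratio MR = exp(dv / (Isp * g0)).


Ve = 425 * 9.81 = 4169.25 m/s
MR = exp(2015 / 4169.25) = 1.621

1.621


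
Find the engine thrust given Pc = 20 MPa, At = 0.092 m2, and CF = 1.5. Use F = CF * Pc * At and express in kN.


F = 1.5 * 20e6 * 0.092 = 2.7600e+06 N = 2760.0 kN

2760.0 kN
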